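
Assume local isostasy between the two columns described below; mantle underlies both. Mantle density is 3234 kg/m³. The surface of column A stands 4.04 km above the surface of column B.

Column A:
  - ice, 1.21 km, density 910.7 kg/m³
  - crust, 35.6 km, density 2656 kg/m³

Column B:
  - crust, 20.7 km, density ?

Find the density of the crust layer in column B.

Take the compensation level at the base of the deeper column (depth z_c below the surface of column A) and equate Σ ρ_i t_i down to z_c; mantle fills any gap and the z_c terms cancel.
Column A: 1.21×910.7 + 35.6×2656 + (z_c − 36.81)×3234
Column B: 4.04×0 + 20.7×ρ + (z_c − 4.04 − 20.7)×3234
The z_c×3234 term appears on both sides and cancels. Collect the known terms of each column as K = Σ(ρt)_known − 3234 × (depth of known layers): K_A = 95655.547 − 3234×36.81 = −23387.993; K_B = 0 − 3234×(4.04 + 20.7) = −80009.16.
Balance: K_A = K_B + 20.7×ρ, so ρ = (K_A − K_B)/20.7 = 56621.2/20.7 = 2740 kg/m³.

2740 kg/m³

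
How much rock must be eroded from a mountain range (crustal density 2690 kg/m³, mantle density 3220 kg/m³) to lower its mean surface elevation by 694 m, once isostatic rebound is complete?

Net drop Δ = e − u = e − e ρ_c/ρ_m = e (ρ_m − ρ_c)/ρ_m.
e = Δ ρ_m/(ρ_m − ρ_c) = 694 m × 3220/530 = 4220 m.

4220 m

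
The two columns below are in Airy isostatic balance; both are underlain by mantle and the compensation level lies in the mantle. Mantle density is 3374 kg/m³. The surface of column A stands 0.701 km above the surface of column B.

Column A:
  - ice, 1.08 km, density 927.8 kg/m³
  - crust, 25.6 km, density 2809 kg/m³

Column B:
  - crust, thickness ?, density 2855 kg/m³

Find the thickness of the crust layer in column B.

28.4 km

Take the compensation level at the base of the deeper column (depth z_c below the surface of column A) and equate Σ ρ_i t_i down to z_c; mantle fills any gap and the z_c terms cancel.
Column A: 1.08×927.8 + 25.6×2809 + (z_c − 26.68)×3374
Column B: 0.701×0 + x×2855 + (z_c − 0.701 − 0 − x)×3374
The z_c×3374 term appears on both sides and cancels. Collect the known terms of each column as K = Σ(ρt)_known − 3374 × (depth of known layers): K_A = 72912.424 − 3374×26.68 = −17105.896; K_B = 0 − 3374×(0.701 + 0) = −2365.174.
Balance: K_A = K_B − x×(3374 − 2855), so x = (K_B − K_A)/(3374 − 2855) = 14740.7/519 = 28.4 km.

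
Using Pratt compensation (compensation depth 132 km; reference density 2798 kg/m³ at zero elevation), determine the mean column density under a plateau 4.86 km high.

Pratt balance: ρ_ref D = ρ (D + h).
ρ = ρ_ref D/(D + h) = 2798 × 132 km/(132 km + 4.86 km) = 2700 kg/m³.

2700 kg/m³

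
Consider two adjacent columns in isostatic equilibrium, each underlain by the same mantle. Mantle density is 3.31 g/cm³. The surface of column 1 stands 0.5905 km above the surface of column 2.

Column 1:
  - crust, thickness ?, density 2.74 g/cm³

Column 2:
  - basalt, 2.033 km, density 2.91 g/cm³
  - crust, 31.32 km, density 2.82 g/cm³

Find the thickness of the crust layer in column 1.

Take the compensation level at the base of the deeper column (depth z_c below the surface of column 1) and equate Σ ρ_i t_i down to z_c; mantle fills any gap and the z_c terms cancel.
Column 1: x×2.74 + (z_c − 0 − x)×3.31
Column 2: 0.5905×0 + 2.033×2.91 + 31.32×2.82 + (z_c − 0.5905 − 33.353)×3.31
The z_c×3.31 term appears on both sides and cancels. Collect the known terms of each column as K = Σ(ρt)_known − 3.31 × (depth of known layers): K_1 = 0 − 3.31×0 = 0; K_2 = 94.23843 − 3.31×(0.5905 + 33.353) = −18.114555.
Balance: K_1 − x×(3.31 − 2.74) = K_2, so x = (K_1 − K_2)/(3.31 − 2.74) = 18.1146/0.57 = 31.8 km.

31.8 km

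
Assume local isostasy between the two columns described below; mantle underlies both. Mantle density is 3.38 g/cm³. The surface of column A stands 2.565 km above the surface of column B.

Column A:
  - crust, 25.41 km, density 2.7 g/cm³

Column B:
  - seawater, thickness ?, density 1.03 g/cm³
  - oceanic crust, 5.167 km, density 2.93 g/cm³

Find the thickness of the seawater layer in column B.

Take the compensation level at the base of the deeper column (depth z_c below the surface of column A) and equate Σ ρ_i t_i down to z_c; mantle fills any gap and the z_c terms cancel.
Column A: 25.41×2.7 + (z_c − 25.41)×3.38
Column B: 2.565×0 + x×1.03 + 5.167×2.93 + (z_c − 2.565 − 5.167 − x)×3.38
The z_c×3.38 term appears on both sides and cancels. Collect the known terms of each column as K = Σ(ρt)_known − 3.38 × (depth of known layers): K_A = 68.607 − 3.38×25.41 = −17.2788; K_B = 15.13931 − 3.38×(2.565 + 5.167) = −10.99485.
Balance: K_A = K_B − x×(3.38 − 1.03), so x = (K_B − K_A)/(3.38 − 1.03) = 6.28395/2.35 = 2.67 km.

2.67 km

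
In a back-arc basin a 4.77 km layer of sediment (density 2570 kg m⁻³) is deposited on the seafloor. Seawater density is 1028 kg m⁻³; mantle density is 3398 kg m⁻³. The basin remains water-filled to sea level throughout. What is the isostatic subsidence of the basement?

3.1 km

Submarine loading: the sediment displaces seawater, and the subsidence is in turn flooded, so s (ρ_m − ρ_w) = t (ρ_sed − ρ_w).
s = 4.77 km × (2570 − 1028) / (3398 − 1028) = 3.1 km.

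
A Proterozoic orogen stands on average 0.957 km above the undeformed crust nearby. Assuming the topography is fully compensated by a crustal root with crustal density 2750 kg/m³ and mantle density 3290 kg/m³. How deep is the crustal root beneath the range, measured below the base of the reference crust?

4.87 km

Equating mass per unit area of the two columns: the weight of the topography is balanced by the buoyancy of the root, ρ_c h = (ρ_m − ρ_c) r.
r = h · ρ_c / (ρ_m − ρ_c) = 0.957 km × 2750 / (3290 − 2750) = 4.87 km.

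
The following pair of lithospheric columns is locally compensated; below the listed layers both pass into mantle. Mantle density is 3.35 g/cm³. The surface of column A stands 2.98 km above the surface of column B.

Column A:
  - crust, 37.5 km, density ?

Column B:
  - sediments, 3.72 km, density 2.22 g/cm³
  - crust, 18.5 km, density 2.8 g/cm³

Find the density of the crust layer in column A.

Take the compensation level at the base of the deeper column (depth z_c below the surface of column A) and equate Σ ρ_i t_i down to z_c; mantle fills any gap and the z_c terms cancel.
Column A: 37.5×ρ + (z_c − 37.5)×3.35
Column B: 2.98×0 + 3.72×2.22 + 18.5×2.8 + (z_c − 2.98 − 22.22)×3.35
The z_c×3.35 term appears on both sides and cancels. Collect the known terms of each column as K = Σ(ρt)_known − 3.35 × (depth of known layers): K_A = 0 − 3.35×37.5 = −125.625; K_B = 60.0584 − 3.35×(2.98 + 22.22) = −24.3616.
Balance: K_A + 37.5×ρ = K_B, so ρ = (K_B − K_A)/37.5 = 101.263/37.5 = 2.7 g/cm³.

2.7 g/cm³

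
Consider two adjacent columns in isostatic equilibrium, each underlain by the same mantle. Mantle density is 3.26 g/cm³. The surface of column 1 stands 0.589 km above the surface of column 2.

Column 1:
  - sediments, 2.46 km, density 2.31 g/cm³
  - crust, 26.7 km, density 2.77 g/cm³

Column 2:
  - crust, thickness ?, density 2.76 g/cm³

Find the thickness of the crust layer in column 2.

27 km

Take the compensation level at the base of the deeper column (depth z_c below the surface of column 1) and equate Σ ρ_i t_i down to z_c; mantle fills any gap and the z_c terms cancel.
Column 1: 2.46×2.31 + 26.7×2.77 + (z_c − 29.16)×3.26
Column 2: 0.589×0 + x×2.76 + (z_c − 0.589 − 0 − x)×3.26
The z_c×3.26 term appears on both sides and cancels. Collect the known terms of each column as K = Σ(ρt)_known − 3.26 × (depth of known layers): K_1 = 79.6416 − 3.26×29.16 = −15.42; K_2 = 0 − 3.26×(0.589 + 0) = −1.92014.
Balance: K_1 = K_2 − x×(3.26 − 2.76), so x = (K_2 − K_1)/(3.26 − 2.76) = 13.4999/0.5 = 27 km.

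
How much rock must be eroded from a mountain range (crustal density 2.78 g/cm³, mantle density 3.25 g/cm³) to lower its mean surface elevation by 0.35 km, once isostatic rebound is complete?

Net drop Δ = e − u = e − e ρ_c/ρ_m = e (ρ_m − ρ_c)/ρ_m.
e = Δ ρ_m/(ρ_m − ρ_c) = 0.35 km × 3.25/0.47 = 2.42 km.

2.42 km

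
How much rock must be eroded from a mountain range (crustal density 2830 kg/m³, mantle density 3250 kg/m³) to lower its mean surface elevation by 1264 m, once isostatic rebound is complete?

Net drop Δ = e − u = e − e ρ_c/ρ_m = e (ρ_m − ρ_c)/ρ_m.
e = Δ ρ_m/(ρ_m − ρ_c) = 1264 m × 3250/420 = 9780 m.

9780 m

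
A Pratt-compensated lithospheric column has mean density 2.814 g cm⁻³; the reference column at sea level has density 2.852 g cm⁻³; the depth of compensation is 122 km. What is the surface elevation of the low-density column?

1.65 km

ρ_ref D = ρ (D + h) → h = D (ρ_ref − ρ)/ρ.
h = 122 km × (2.852 − 2.814)/2.814 = 1.65 km.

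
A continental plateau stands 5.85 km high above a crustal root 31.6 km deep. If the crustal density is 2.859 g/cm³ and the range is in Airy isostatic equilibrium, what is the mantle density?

3.39 g/cm³

Airy balance: ρ_c h = (ρ_m − ρ_c) r → ρ_m = ρ_c (1 + h/r).
ρ_m = 2.859 × (1 + 5.85 km/31.6 km) = 3.39 g/cm³.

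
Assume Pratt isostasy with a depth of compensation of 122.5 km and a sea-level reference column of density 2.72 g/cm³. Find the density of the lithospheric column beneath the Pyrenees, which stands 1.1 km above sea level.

Pratt balance: ρ_ref D = ρ (D + h).
ρ = ρ_ref D/(D + h) = 2.72 × 122.5 km/(122.5 km + 1.1 km) = 2.7 g/cm³.

2.7 g/cm³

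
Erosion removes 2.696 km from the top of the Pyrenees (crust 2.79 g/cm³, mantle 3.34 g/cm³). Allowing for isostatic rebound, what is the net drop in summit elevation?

0.444 km

Rebound u = e ρ_c/ρ_m = 2.696 km × 2.79/3.34 = 2.252 km.
Net surface drop = e − u = 2.696 km − 2.252 km = e (ρ_m − ρ_c)/ρ_m = 0.444 km.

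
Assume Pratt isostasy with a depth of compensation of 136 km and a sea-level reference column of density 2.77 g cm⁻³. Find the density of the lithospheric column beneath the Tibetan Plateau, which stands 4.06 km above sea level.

2.69 g cm⁻³

Pratt balance: ρ_ref D = ρ (D + h).
ρ = ρ_ref D/(D + h) = 2.77 × 136 km/(136 km + 4.06 km) = 2.69 g cm⁻³.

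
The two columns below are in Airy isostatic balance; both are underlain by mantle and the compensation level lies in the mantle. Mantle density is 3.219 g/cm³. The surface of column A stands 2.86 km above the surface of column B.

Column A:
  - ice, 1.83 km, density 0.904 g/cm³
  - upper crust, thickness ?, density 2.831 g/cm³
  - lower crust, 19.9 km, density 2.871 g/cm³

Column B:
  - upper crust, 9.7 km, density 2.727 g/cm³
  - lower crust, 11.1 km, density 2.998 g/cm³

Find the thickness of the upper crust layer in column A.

13.6 km

Take the compensation level at the base of the deeper column (depth z_c below the surface of column A) and equate Σ ρ_i t_i down to z_c; mantle fills any gap and the z_c terms cancel.
Column A: 1.83×0.904 + x×2.831 + 19.9×2.871 + (z_c − 21.73 − x)×3.219
Column B: 2.86×0 + 9.7×2.727 + 11.1×2.998 + (z_c − 2.86 − 20.8)×3.219
The z_c×3.219 term appears on both sides and cancels. Collect the known terms of each column as K = Σ(ρt)_known − 3.219 × (depth of known layers): K_A = 58.78722 − 3.219×21.73 = −11.16165; K_B = 59.7297 − 3.219×(2.86 + 20.8) = −16.43184.
Balance: K_A − x×(3.219 − 2.831) = K_B, so x = (K_A − K_B)/(3.219 − 2.831) = 5.27019/0.388 = 13.6 km.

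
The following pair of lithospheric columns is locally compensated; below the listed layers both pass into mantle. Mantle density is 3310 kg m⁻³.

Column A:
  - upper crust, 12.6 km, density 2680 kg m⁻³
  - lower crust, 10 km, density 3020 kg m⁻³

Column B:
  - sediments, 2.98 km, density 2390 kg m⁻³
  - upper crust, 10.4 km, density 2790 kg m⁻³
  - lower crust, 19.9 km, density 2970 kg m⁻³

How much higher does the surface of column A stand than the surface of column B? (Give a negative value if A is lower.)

−1.23 km

For any compensation level in the mantle, the mantle terms cancel and isostasy reduces to e = (Σt_A − Σt_B) − (Σ(ρt)_A − Σ(ρt)_B) / ρ_m.
Σt_A = 22.6 km; Σt_B = 33.28 km; Σ(ρt)_A = 63968; Σ(ρt)_B = 95241.2 (in km·kg m⁻³).
e = (22.6 − 33.28) − (63968 − 95241.2) / 3310 = −1.23 km.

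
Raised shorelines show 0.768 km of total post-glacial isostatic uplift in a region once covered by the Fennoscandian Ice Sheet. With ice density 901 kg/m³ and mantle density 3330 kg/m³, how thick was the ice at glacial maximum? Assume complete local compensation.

2.84 km

u = t ρ_ice/ρ_m → t = u ρ_m/ρ_ice = 0.768 km × 3330/901 = 2.84 km.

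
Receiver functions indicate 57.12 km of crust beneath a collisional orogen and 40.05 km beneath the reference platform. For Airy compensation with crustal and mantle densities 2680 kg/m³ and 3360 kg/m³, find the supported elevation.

3.45 km

Excess crust Δ = 57.12 km − 40.05 km = 17.07 km, split between elevation h and root r with h + r = Δ.
Airy balance ρ_c h = (ρ_m − ρ_c) r gives r = h ρ_c/(ρ_m − ρ_c), so h (1 + ρ_c/(ρ_m − ρ_c)) = Δ, i.e. h = Δ (ρ_m − ρ_c)/ρ_m.
h = 17.07 km × 680/3360 = 3.45 km.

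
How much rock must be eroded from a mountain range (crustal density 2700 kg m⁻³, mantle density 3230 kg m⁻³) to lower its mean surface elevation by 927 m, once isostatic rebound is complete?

5650 m

Net drop Δ = e − u = e − e ρ_c/ρ_m = e (ρ_m − ρ_c)/ρ_m.
e = Δ ρ_m/(ρ_m − ρ_c) = 927 m × 3230/530 = 5650 m.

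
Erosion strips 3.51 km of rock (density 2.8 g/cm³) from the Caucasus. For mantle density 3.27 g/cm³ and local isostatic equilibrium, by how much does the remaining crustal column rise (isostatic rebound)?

Unloading: uplift u = e ρ_c/ρ_m = 3.51 km × 2.8/3.27 = 3.01 km.

3.01 km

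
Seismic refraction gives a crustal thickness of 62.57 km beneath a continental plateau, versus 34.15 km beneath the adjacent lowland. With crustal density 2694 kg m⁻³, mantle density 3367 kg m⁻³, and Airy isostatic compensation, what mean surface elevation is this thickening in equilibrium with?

Excess crust Δ = 62.57 km − 34.15 km = 28.42 km, split between elevation h and root r with h + r = Δ.
Airy balance ρ_c h = (ρ_m − ρ_c) r gives r = h ρ_c/(ρ_m − ρ_c), so h (1 + ρ_c/(ρ_m − ρ_c)) = Δ, i.e. h = Δ (ρ_m − ρ_c)/ρ_m.
h = 28.42 km × 673/3367 = 5.68 km.

5.68 km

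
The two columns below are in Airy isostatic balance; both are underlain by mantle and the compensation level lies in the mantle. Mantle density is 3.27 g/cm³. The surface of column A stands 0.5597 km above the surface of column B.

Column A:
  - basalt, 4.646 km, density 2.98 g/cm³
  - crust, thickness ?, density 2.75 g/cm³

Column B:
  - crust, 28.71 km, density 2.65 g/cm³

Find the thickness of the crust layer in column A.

35.2 km

Take the compensation level at the base of the deeper column (depth z_c below the surface of column A) and equate Σ ρ_i t_i down to z_c; mantle fills any gap and the z_c terms cancel.
Column A: 4.646×2.98 + x×2.75 + (z_c − 4.646 − x)×3.27
Column B: 0.5597×0 + 28.71×2.65 + (z_c − 0.5597 − 28.71)×3.27
The z_c×3.27 term appears on both sides and cancels. Collect the known terms of each column as K = Σ(ρt)_known − 3.27 × (depth of known layers): K_A = 13.84508 − 3.27×4.646 = −1.34734; K_B = 76.0815 − 3.27×(0.5597 + 28.71) = −19.630419.
Balance: K_A − x×(3.27 − 2.75) = K_B, so x = (K_A − K_B)/(3.27 − 2.75) = 18.2831/0.52 = 35.2 km.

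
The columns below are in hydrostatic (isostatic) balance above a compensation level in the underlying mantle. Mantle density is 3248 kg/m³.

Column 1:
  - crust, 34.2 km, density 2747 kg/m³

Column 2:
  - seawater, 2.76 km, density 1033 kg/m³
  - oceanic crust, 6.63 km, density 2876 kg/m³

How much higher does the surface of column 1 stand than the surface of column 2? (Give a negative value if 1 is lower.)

2.63 km

For any compensation level in the mantle, the mantle terms cancel and isostasy reduces to e = (Σt_1 − Σt_2) − (Σ(ρt)_1 − Σ(ρt)_2) / ρ_m.
Σt_1 = 34.2 km; Σt_2 = 9.39 km; Σ(ρt)_1 = 93947.4; Σ(ρt)_2 = 21918.96 (in km·kg/m³).
e = (34.2 − 9.39) − (93947.4 − 21918.96) / 3248 = 2.63 km.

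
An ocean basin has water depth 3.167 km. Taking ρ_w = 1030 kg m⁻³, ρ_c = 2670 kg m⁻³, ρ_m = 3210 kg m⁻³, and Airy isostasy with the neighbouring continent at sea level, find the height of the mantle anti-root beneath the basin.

9.62 km

Isostatic balance requires: replacing crust with seawater at the top is compensated by replacing crust with mantle at the base: d (ρ_c − ρ_w) = a (ρ_m − ρ_c).
a = d (ρ_c − ρ_w)/(ρ_m − ρ_c) = 3.167 km × 1640/540 = 9.62 km.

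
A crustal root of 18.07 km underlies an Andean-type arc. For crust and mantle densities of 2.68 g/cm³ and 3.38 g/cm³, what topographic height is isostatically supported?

Equating mass per unit area of the two columns: ρ_c h = (ρ_m − ρ_c) r.
h = r (ρ_m − ρ_c) / ρ_c = 18.07 km × (3.38 − 2.68) / 2.68 = 4.72 km.

4.72 km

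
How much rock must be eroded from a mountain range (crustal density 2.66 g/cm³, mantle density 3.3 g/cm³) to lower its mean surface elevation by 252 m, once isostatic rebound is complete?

1300 m

Net drop Δ = e − u = e − e ρ_c/ρ_m = e (ρ_m − ρ_c)/ρ_m.
e = Δ ρ_m/(ρ_m − ρ_c) = 252 m × 3.3/0.64 = 1300 m.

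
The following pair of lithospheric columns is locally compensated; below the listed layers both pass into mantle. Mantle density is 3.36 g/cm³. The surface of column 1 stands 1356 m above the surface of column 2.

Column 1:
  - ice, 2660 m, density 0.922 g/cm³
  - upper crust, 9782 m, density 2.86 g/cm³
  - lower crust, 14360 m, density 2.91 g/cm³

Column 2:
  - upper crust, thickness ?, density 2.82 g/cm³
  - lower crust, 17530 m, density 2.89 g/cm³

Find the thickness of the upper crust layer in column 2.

9340 m

Take the compensation level at the base of the deeper column (depth z_c below the surface of column 1) and equate Σ ρ_i t_i down to z_c; mantle fills any gap and the z_c terms cancel.
Column 1: 2660×0.922 + 9782×2.86 + 14360×2.91 + (z_c − 26802)×3.36
Column 2: 1356×0 + x×2.82 + 17530×2.89 + (z_c − 1356 − 17530 − x)×3.36
The z_c×3.36 term appears on both sides and cancels. Collect the known terms of each column as K = Σ(ρt)_known − 3.36 × (depth of known layers): K_1 = 72216.64 − 3.36×26802 = −17838.08; K_2 = 50661.7 − 3.36×(1356 + 17530) = −12795.26.
Balance: K_1 = K_2 − x×(3.36 − 2.82), so x = (K_2 − K_1)/(3.36 − 2.82) = 5042.82/0.54 = 9340 m.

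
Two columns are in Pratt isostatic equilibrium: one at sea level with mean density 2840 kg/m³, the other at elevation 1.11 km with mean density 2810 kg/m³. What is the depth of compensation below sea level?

ρ_ref D = ρ (D + h) → D (ρ_ref − ρ) = ρ h.
D = ρ h/(ρ_ref − ρ) = 2810 × 1.11 km/(2840 − 2810) = 104 km.

104 km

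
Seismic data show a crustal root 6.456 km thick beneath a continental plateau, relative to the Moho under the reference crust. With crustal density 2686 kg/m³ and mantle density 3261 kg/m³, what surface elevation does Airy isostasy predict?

1.38 km

By Archimedes' principle applied to the lithosphere: ρ_c h = (ρ_m − ρ_c) r.
h = r (ρ_m − ρ_c) / ρ_c = 6.456 km × (3261 − 2686) / 2686 = 1.38 km.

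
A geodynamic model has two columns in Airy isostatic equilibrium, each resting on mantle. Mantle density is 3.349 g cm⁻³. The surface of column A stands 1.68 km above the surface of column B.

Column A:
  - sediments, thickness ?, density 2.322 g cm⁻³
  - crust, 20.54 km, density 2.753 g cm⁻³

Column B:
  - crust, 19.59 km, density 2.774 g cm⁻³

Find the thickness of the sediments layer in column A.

Take the compensation level at the base of the deeper column (depth z_c below the surface of column A) and equate Σ ρ_i t_i down to z_c; mantle fills any gap and the z_c terms cancel.
Column A: x×2.322 + 20.54×2.753 + (z_c − 20.54 − x)×3.349
Column B: 1.68×0 + 19.59×2.774 + (z_c − 1.68 − 19.59)×3.349
The z_c×3.349 term appears on both sides and cancels. Collect the known terms of each column as K = Σ(ρt)_known − 3.349 × (depth of known layers): K_A = 56.54662 − 3.349×20.54 = −12.24184; K_B = 54.34266 − 3.349×(1.68 + 19.59) = −16.89057.
Balance: K_A − x×(3.349 − 2.322) = K_B, so x = (K_A − K_B)/(3.349 − 2.322) = 4.64873/1.027 = 4.53 km.

4.53 km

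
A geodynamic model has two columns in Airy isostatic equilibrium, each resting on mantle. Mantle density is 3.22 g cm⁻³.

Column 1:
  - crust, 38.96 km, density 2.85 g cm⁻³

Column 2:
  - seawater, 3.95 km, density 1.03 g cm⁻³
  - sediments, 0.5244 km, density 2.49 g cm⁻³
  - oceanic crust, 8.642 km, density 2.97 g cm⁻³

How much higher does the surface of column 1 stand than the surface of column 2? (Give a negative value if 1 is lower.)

For any compensation level in the mantle, the mantle terms cancel and isostasy reduces to e = (Σt_1 − Σt_2) − (Σ(ρt)_1 − Σ(ρt)_2) / ρ_m.
Σt_1 = 38.96 km; Σt_2 = 13.1164 km; Σ(ρt)_1 = 111.036; Σ(ρt)_2 = 31.040996 (in km·g cm⁻³).
e = (38.96 − 13.1164) − (111.036 − 31.040996) / 3.22 = 1 km.

1 km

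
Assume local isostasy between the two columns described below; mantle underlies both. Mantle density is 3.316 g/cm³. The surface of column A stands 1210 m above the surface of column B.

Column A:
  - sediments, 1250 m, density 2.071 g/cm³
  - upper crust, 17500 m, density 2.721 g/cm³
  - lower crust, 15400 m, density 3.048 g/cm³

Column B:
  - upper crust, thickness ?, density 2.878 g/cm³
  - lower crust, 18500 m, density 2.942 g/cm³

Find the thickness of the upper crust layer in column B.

11800 m

Take the compensation level at the base of the deeper column (depth z_c below the surface of column A) and equate Σ ρ_i t_i down to z_c; mantle fills any gap and the z_c terms cancel.
Column A: 1250×2.071 + 17500×2.721 + 15400×3.048 + (z_c − 34150)×3.316
Column B: 1210×0 + x×2.878 + 18500×2.942 + (z_c − 1210 − 18500 − x)×3.316
The z_c×3.316 term appears on both sides and cancels. Collect the known terms of each column as K = Σ(ρt)_known − 3.316 × (depth of known layers): K_A = 97145.45 − 3.316×34150 = −16095.95; K_B = 54427 − 3.316×(1210 + 18500) = −10931.36.
Balance: K_A = K_B − x×(3.316 − 2.878), so x = (K_B − K_A)/(3.316 − 2.878) = 5164.59/0.438 = 11800 m.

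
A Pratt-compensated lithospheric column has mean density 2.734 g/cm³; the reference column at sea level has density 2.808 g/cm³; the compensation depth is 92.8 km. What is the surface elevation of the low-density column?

2.51 km

ρ_ref D = ρ (D + h) → h = D (ρ_ref − ρ)/ρ.
h = 92.8 km × (2.808 − 2.734)/2.734 = 2.51 km.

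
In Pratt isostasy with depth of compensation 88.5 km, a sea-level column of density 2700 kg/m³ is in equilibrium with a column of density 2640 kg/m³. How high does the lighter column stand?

2.01 km

ρ_ref D = ρ (D + h) → h = D (ρ_ref − ρ)/ρ.
h = 88.5 km × (2700 − 2640)/2640 = 2.01 km.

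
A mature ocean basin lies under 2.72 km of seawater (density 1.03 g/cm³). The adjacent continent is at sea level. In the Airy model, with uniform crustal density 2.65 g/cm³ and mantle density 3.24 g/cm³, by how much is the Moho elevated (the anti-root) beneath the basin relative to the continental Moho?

Isostatic balance requires: replacing crust with seawater at the top is compensated by replacing crust with mantle at the base: d (ρ_c − ρ_w) = a (ρ_m − ρ_c).
a = d (ρ_c − ρ_w)/(ρ_m − ρ_c) = 2.72 km × 1.62/0.59 = 7.47 km.

7.47 km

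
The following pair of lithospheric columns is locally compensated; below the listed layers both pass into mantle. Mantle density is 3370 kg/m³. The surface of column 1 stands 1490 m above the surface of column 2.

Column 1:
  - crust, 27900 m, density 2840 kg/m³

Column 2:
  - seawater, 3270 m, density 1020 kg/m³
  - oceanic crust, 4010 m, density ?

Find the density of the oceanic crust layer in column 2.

Take the compensation level at the base of the deeper column (depth z_c below the surface of column 1) and equate Σ ρ_i t_i down to z_c; mantle fills any gap and the z_c terms cancel.
Column 1: 27900×2840 + (z_c − 27900)×3370
Column 2: 1490×0 + 3270×1020 + 4010×ρ + (z_c − 1490 − 7280)×3370
The z_c×3370 term appears on both sides and cancels. Collect the known terms of each column as K = Σ(ρt)_known − 3370 × (depth of known layers): K_1 = 79236000 − 3370×27900 = −14787000; K_2 = 3335400 − 3370×(1490 + 7280) = −26219500.
Balance: K_1 = K_2 + 4010×ρ, so ρ = (K_1 − K_2)/4010 = 11432500/4010 = 2850 kg/m³.

2850 kg/m³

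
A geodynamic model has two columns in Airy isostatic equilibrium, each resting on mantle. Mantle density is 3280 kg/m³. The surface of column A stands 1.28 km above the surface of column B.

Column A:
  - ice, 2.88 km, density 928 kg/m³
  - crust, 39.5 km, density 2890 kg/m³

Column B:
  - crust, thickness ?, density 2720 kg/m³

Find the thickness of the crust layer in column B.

Take the compensation level at the base of the deeper column (depth z_c below the surface of column A) and equate Σ ρ_i t_i down to z_c; mantle fills any gap and the z_c terms cancel.
Column A: 2.88×928 + 39.5×2890 + (z_c − 42.38)×3280
Column B: 1.28×0 + x×2720 + (z_c − 1.28 − 0 − x)×3280
The z_c×3280 term appears on both sides and cancels. Collect the known terms of each column as K = Σ(ρt)_known − 3280 × (depth of known layers): K_A = 116827.64 − 3280×42.38 = −22178.76; K_B = 0 − 3280×(1.28 + 0) = −4198.4.
Balance: K_A = K_B − x×(3280 − 2720), so x = (K_B − K_A)/(3280 − 2720) = 17980.4/560 = 32.1 km.

32.1 km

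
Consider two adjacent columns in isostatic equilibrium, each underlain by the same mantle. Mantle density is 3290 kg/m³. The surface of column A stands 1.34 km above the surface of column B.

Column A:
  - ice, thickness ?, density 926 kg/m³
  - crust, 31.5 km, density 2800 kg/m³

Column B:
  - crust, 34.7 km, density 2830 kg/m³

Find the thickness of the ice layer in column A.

Take the compensation level at the base of the deeper column (depth z_c below the surface of column A) and equate Σ ρ_i t_i down to z_c; mantle fills any gap and the z_c terms cancel.
Column A: x×926 + 31.5×2800 + (z_c − 31.5 − x)×3290
Column B: 1.34×0 + 34.7×2830 + (z_c − 1.34 − 34.7)×3290
The z_c×3290 term appears on both sides and cancels. Collect the known terms of each column as K = Σ(ρt)_known − 3290 × (depth of known layers): K_A = 88200 − 3290×31.5 = −15435; K_B = 98201 − 3290×(1.34 + 34.7) = −20370.6.
Balance: K_A − x×(3290 − 926) = K_B, so x = (K_A − K_B)/(3290 − 926) = 4935.6/2364 = 2.09 km.

2.09 km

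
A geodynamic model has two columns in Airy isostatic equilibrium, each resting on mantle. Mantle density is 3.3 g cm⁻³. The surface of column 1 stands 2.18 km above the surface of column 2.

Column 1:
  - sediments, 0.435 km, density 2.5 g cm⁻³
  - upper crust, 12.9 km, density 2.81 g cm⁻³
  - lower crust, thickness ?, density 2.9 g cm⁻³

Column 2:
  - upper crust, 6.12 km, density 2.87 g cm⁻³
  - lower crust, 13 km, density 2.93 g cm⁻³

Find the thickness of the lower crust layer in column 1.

19.9 km

Take the compensation level at the base of the deeper column (depth z_c below the surface of column 1) and equate Σ ρ_i t_i down to z_c; mantle fills any gap and the z_c terms cancel.
Column 1: 0.435×2.5 + 12.9×2.81 + x×2.9 + (z_c − 13.335 − x)×3.3
Column 2: 2.18×0 + 6.12×2.87 + 13×2.93 + (z_c − 2.18 − 19.12)×3.3
The z_c×3.3 term appears on both sides and cancels. Collect the known terms of each column as K = Σ(ρt)_known − 3.3 × (depth of known layers): K_1 = 37.3365 − 3.3×13.335 = −6.669; K_2 = 55.6544 − 3.3×(2.18 + 19.12) = −14.6356.
Balance: K_1 − x×(3.3 − 2.9) = K_2, so x = (K_1 − K_2)/(3.3 − 2.9) = 7.9666/0.4 = 19.9 km.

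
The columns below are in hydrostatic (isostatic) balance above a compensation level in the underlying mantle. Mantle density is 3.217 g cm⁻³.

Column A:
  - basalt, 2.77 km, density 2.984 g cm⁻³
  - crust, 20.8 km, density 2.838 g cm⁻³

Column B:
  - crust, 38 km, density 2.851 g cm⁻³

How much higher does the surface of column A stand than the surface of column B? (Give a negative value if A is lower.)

−1.67 km

For any compensation level in the mantle, the mantle terms cancel and isostasy reduces to e = (Σt_A − Σt_B) − (Σ(ρt)_A − Σ(ρt)_B) / ρ_m.
Σt_A = 23.57 km; Σt_B = 38 km; Σ(ρt)_A = 67.29608; Σ(ρt)_B = 108.338 (in km·g cm⁻³).
e = (23.57 − 38) − (67.29608 − 108.338) / 3.217 = −1.67 km.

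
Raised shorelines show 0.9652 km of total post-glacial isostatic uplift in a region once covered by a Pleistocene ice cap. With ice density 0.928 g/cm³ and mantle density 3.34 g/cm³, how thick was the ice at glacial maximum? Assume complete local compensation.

u = t ρ_ice/ρ_m → t = u ρ_m/ρ_ice = 0.9652 km × 3.34/0.928 = 3.47 km.

3.47 km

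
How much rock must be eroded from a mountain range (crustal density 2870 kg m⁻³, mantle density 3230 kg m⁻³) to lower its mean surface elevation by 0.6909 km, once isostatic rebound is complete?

Net drop Δ = e − u = e − e ρ_c/ρ_m = e (ρ_m − ρ_c)/ρ_m.
e = Δ ρ_m/(ρ_m − ρ_c) = 0.6909 km × 3230/360 = 6.2 km.

6.2 km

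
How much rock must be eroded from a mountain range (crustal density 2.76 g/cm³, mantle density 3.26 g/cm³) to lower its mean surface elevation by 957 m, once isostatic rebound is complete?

6240 m

Net drop Δ = e − u = e − e ρ_c/ρ_m = e (ρ_m − ρ_c)/ρ_m.
e = Δ ρ_m/(ρ_m − ρ_c) = 957 m × 3.26/0.5 = 6240 m.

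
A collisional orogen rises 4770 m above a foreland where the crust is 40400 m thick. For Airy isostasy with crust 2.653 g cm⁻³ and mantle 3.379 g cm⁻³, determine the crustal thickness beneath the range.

62600 m

Root depth r = h ρ_c / (ρ_m − ρ_c) = 4770 m × 2.653 / 0.726 = 17430 m.
Total thickness = T + h + r = 40400 m + 4770 m + 17430 m = 62600 m.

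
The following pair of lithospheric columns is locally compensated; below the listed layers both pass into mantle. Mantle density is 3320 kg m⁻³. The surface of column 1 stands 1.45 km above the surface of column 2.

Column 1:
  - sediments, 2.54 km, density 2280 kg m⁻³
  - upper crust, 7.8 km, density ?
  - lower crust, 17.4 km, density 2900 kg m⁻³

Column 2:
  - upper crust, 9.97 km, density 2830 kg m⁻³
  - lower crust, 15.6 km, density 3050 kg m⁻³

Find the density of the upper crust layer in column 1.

Take the compensation level at the base of the deeper column (depth z_c below the surface of column 1) and equate Σ ρ_i t_i down to z_c; mantle fills any gap and the z_c terms cancel.
Column 1: 2.54×2280 + 7.8×ρ + 17.4×2900 + (z_c − 27.74)×3320
Column 2: 1.45×0 + 9.97×2830 + 15.6×3050 + (z_c − 1.45 − 25.57)×3320
The z_c×3320 term appears on both sides and cancels. Collect the known terms of each column as K = Σ(ρt)_known − 3320 × (depth of known layers): K_1 = 56251.2 − 3320×27.74 = −35845.6; K_2 = 75795.1 − 3320×(1.45 + 25.57) = −13911.3.
Balance: K_1 + 7.8×ρ = K_2, so ρ = (K_2 − K_1)/7.8 = 21934.3/7.8 = 2810 kg m⁻³.

2810 kg m⁻³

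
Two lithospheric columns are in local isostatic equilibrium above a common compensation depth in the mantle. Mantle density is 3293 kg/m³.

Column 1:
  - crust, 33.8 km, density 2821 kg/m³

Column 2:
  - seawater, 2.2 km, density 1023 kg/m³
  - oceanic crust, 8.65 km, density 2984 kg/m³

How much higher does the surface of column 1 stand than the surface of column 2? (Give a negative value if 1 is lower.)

For any compensation level in the mantle, the mantle terms cancel and isostasy reduces to e = (Σt_1 − Σt_2) − (Σ(ρt)_1 − Σ(ρt)_2) / ρ_m.
Σt_1 = 33.8 km; Σt_2 = 10.85 km; Σ(ρt)_1 = 95349.8; Σ(ρt)_2 = 28062.2 (in km·kg/m³).
e = (33.8 − 10.85) − (95349.8 − 28062.2) / 3293 = 2.52 km.

2.52 km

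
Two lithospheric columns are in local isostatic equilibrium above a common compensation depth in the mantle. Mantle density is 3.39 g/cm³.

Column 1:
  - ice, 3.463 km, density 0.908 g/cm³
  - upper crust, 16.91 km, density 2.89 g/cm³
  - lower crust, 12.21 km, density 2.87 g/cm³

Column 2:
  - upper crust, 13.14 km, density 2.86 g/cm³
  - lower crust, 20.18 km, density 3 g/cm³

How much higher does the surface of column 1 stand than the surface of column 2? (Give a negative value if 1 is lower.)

2.53 km

For any compensation level in the mantle, the mantle terms cancel and isostasy reduces to e = (Σt_1 − Σt_2) − (Σ(ρt)_1 − Σ(ρt)_2) / ρ_m.
Σt_1 = 32.583 km; Σt_2 = 33.32 km; Σ(ρt)_1 = 87.057004; Σ(ρt)_2 = 98.1204 (in km·g/cm³).
e = (32.583 − 33.32) − (87.057004 − 98.1204) / 3.39 = 2.53 km.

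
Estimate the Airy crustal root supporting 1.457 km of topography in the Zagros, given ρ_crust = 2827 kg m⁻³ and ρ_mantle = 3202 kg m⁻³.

11 km

For local isostatic compensation: the weight of the topography is balanced by the buoyancy of the root, ρ_c h = (ρ_m − ρ_c) r.
r = h · ρ_c / (ρ_m − ρ_c) = 1.457 km × 2827 / (3202 − 2827) = 11 km.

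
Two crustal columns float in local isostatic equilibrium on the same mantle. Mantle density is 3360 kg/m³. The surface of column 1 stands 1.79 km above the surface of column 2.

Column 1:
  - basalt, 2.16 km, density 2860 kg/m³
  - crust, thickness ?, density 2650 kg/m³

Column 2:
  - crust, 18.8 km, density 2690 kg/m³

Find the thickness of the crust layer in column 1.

24.7 km

Take the compensation level at the base of the deeper column (depth z_c below the surface of column 1) and equate Σ ρ_i t_i down to z_c; mantle fills any gap and the z_c terms cancel.
Column 1: 2.16×2860 + x×2650 + (z_c − 2.16 − x)×3360
Column 2: 1.79×0 + 18.8×2690 + (z_c − 1.79 − 18.8)×3360
The z_c×3360 term appears on both sides and cancels. Collect the known terms of each column as K = Σ(ρt)_known − 3360 × (depth of known layers): K_1 = 6177.6 − 3360×2.16 = −1080; K_2 = 50572 − 3360×(1.79 + 18.8) = −18610.4.
Balance: K_1 − x×(3360 − 2650) = K_2, so x = (K_1 − K_2)/(3360 − 2650) = 17530.4/710 = 24.7 km.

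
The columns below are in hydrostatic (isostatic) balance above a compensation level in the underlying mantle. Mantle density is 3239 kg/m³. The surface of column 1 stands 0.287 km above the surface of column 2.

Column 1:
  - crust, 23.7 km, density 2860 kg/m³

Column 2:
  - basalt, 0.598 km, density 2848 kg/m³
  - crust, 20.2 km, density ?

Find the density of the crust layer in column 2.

2850 kg/m³

Take the compensation level at the base of the deeper column (depth z_c below the surface of column 1) and equate Σ ρ_i t_i down to z_c; mantle fills any gap and the z_c terms cancel.
Column 1: 23.7×2860 + (z_c − 23.7)×3239
Column 2: 0.287×0 + 0.598×2848 + 20.2×ρ + (z_c − 0.287 − 20.798)×3239
The z_c×3239 term appears on both sides and cancels. Collect the known terms of each column as K = Σ(ρt)_known − 3239 × (depth of known layers): K_1 = 67782 − 3239×23.7 = −8982.3; K_2 = 1703.104 − 3239×(0.287 + 20.798) = −66591.211.
Balance: K_1 = K_2 + 20.2×ρ, so ρ = (K_1 − K_2)/20.2 = 57608.9/20.2 = 2850 kg/m³.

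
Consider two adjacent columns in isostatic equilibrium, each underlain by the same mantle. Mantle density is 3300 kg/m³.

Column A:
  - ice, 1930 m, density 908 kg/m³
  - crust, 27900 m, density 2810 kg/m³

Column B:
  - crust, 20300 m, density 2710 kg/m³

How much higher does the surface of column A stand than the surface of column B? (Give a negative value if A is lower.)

1910 m

For any compensation level in the mantle, the mantle terms cancel and isostasy reduces to e = (Σt_A − Σt_B) − (Σ(ρt)_A − Σ(ρt)_B) / ρ_m.
Σt_A = 29830 m; Σt_B = 20300 m; Σ(ρt)_A = 80151440; Σ(ρt)_B = 55013000 (in m·kg/m³).
e = (29830 − 20300) − (80151440 − 55013000) / 3300 = 1910 m.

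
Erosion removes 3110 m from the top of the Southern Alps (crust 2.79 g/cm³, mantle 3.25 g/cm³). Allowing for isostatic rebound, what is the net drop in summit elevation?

Rebound u = e ρ_c/ρ_m = 3110 m × 2.79/3.25 = 2670 m.
Net surface drop = e − u = 3110 m − 2670 m = e (ρ_m − ρ_c)/ρ_m = 440 m.

440 m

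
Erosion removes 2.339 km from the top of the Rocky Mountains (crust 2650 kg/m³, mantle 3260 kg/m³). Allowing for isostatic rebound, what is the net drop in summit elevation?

0.438 km

Rebound u = e ρ_c/ρ_m = 2.339 km × 2650/3260 = 1.901 km.
Net surface drop = e − u = 2.339 km − 1.901 km = e (ρ_m − ρ_c)/ρ_m = 0.438 km.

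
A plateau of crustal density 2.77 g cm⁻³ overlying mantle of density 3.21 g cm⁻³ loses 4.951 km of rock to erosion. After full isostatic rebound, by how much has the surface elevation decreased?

0.679 km

Rebound u = e ρ_c/ρ_m = 4.951 km × 2.77/3.21 = 4.272 km.
Net surface drop = e − u = 4.951 km − 4.272 km = e (ρ_m − ρ_c)/ρ_m = 0.679 km.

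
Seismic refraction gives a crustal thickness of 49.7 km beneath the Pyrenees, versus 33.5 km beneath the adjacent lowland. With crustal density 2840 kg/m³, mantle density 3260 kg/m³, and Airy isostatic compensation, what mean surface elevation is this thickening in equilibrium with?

Excess crust Δ = 49.7 km − 33.5 km = 16.2 km, split between elevation h and root r with h + r = Δ.
Airy balance ρ_c h = (ρ_m − ρ_c) r gives r = h ρ_c/(ρ_m − ρ_c), so h (1 + ρ_c/(ρ_m − ρ_c)) = Δ, i.e. h = Δ (ρ_m − ρ_c)/ρ_m.
h = 16.2 km × 420/3260 = 2.09 km.

2.09 km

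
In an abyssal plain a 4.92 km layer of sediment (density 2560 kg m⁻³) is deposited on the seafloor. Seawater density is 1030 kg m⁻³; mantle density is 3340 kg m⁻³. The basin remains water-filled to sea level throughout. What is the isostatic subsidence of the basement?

Submarine loading: the sediment displaces seawater, and the subsidence is in turn flooded, so s (ρ_m − ρ_w) = t (ρ_sed − ρ_w).
s = 4.92 km × (2560 − 1030) / (3340 − 1030) = 3.26 km.

3.26 km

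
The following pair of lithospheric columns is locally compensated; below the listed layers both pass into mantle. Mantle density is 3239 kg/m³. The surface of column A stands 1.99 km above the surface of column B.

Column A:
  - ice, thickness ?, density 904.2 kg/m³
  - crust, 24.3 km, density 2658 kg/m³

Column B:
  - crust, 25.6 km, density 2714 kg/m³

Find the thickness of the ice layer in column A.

Take the compensation level at the base of the deeper column (depth z_c below the surface of column A) and equate Σ ρ_i t_i down to z_c; mantle fills any gap and the z_c terms cancel.
Column A: x×904.2 + 24.3×2658 + (z_c − 24.3 − x)×3239
Column B: 1.99×0 + 25.6×2714 + (z_c − 1.99 − 25.6)×3239
The z_c×3239 term appears on both sides and cancels. Collect the known terms of each column as K = Σ(ρt)_known − 3239 × (depth of known layers): K_A = 64589.4 − 3239×24.3 = −14118.3; K_B = 69478.4 − 3239×(1.99 + 25.6) = −19885.61.
Balance: K_A − x×(3239 − 904.2) = K_B, so x = (K_A − K_B)/(3239 − 904.2) = 5767.31/2334.8 = 2.47 km.

2.47 km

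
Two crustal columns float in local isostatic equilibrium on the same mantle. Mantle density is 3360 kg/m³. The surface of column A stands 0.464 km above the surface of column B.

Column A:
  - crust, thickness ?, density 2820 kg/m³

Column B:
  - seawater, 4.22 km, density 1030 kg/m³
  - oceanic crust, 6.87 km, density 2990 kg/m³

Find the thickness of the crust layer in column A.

25.8 km

Take the compensation level at the base of the deeper column (depth z_c below the surface of column A) and equate Σ ρ_i t_i down to z_c; mantle fills any gap and the z_c terms cancel.
Column A: x×2820 + (z_c − 0 − x)×3360
Column B: 0.464×0 + 4.22×1030 + 6.87×2990 + (z_c − 0.464 − 11.09)×3360
The z_c×3360 term appears on both sides and cancels. Collect the known terms of each column as K = Σ(ρt)_known − 3360 × (depth of known layers): K_A = 0 − 3360×0 = 0; K_B = 24887.9 − 3360×(0.464 + 11.09) = −13933.54.
Balance: K_A − x×(3360 − 2820) = K_B, so x = (K_A − K_B)/(3360 − 2820) = 13933.5/540 = 25.8 km.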